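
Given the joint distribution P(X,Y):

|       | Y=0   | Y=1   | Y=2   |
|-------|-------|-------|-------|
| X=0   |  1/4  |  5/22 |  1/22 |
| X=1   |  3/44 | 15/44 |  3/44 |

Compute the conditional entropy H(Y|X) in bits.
1.2476 bits

H(Y|X) = H(X,Y) - H(X)

H(X,Y) = -Σ_{x,y} P(x,y) log₂ P(x,y). Per-cell terms -P(x,y)·log₂P(x,y):
  X=0: 0.50000, 0.48580, 0.20270
  X=1: 0.26417, 0.52928, 0.26417
Sum of the 6 terms: H(X,Y) = 2.2461 bits

Marginal of X (row sums):
  P(X=0) = 1/4 + 5/22 + 1/22 = 23/44
  P(X=1) = 3/44 + 15/44 + 3/44 = 21/44
H(X) = -[(23/44)·log₂(23/44) + (21/44)·log₂(21/44)]
  = 0.48920 + 0.50930 = 0.9985 bits

H(Y|X) = H(X,Y) - H(X) = 2.2461 - 0.9985 = 1.2476 bits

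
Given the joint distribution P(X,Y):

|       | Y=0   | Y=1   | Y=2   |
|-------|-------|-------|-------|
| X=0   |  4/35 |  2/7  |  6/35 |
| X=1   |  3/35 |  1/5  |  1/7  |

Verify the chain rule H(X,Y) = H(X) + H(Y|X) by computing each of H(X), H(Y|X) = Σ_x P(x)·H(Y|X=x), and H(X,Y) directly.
H(X) = 0.9852 bits, H(Y|X) = 1.4942 bits, H(X,Y) = 2.4794 bits

Marginal of X (row sums):
  P(X=0) = 4/35 + 2/7 + 6/35 = 4/7
  P(X=1) = 3/35 + 1/5 + 1/7 = 3/7
H(X) = -[(4/7)·log₂(4/7) + (3/7)·log₂(3/7)]
  = 0.46135 + 0.52388 = 0.9852 bits

H(Y|X) = Σ_x P(x)·H(Y|X=x):
  X=0: P(X=0) = 4/7, P(Y|X=0) = (1/5, 1/2, 3/10) → H(Y|X=0) = 1.48548
  X=1: P(X=1) = 3/7, P(Y|X=1) = (1/5, 7/15, 1/3) → H(Y|X=1) = 1.50582
H(Y|X) = (4/7)·1.48548 + (3/7)·1.50582 = 1.4942 bits

H(X,Y) = -Σ_{x,y} P(x,y) log₂ P(x,y). Per-cell terms -P(x,y)·log₂P(x,y):
  X=0: 0.35763, 0.51639, 0.43617
  X=1: 0.30380, 0.46439, 0.40105
Sum of the 6 terms: H(X,Y) = 2.4794 bits

Chain rule check:
  H(X) + H(Y|X) = 0.9852 + 1.4942 = 2.4794 bits
  H(X,Y) = 2.4794 bits
✓ Chain rule verified.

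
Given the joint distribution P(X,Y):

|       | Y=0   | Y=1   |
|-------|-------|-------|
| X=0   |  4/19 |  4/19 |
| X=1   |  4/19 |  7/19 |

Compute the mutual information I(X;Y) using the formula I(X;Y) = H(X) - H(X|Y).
0.0134 bits

I(X;Y) = H(X) - H(X|Y)

Marginal of X (row sums):
  P(X=0) = 4/19 + 4/19 = 8/19
  P(X=1) = 4/19 + 7/19 = 11/19
H(X) = -[(8/19)·log₂(8/19) + (11/19)·log₂(11/19)]
  = 0.52544 + 0.45650 = 0.98194 bits

Marginal of Y (column sums):
  P(Y=0) = 4/19 + 4/19 = 8/19
  P(Y=1) = 4/19 + 7/19 = 11/19
H(X|Y) = Σ_y P(y)·H(X|Y=y):
  Y=0: P(Y=0) = 8/19, P(X|Y=0) = (1/2, 1/2) → H(X|Y=0) = 1.00000
  Y=1: P(Y=1) = 11/19, P(X|Y=1) = (4/11, 7/11) → H(X|Y=1) = 0.94566
H(X|Y) = (8/19)·1.00000 + (11/19)·0.94566 = 0.96854 bits

I(X;Y) = H(X) - H(X|Y) = 0.98194 - 0.96854 = 0.0134 bits

Cross-check via I(X;Y) = H(X) + H(Y) - H(X,Y): computing H(Y) from the column sums and H(X,Y) from the 4 cells in the same way gives H(Y) = 0.98194 bits and H(X,Y) = 1.95048 bits, so
I(X;Y) = 0.98194 + 0.98194 - 1.95048 = 0.0134 bits ✓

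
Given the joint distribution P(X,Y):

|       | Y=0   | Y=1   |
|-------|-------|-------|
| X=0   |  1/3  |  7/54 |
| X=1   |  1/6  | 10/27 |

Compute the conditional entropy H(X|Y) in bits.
0.8720 bits

H(X|Y) = H(X,Y) - H(Y)

H(X,Y) = -Σ_{x,y} P(x,y) log₂ P(x,y). Per-cell terms -P(x,y)·log₂P(x,y):
  X=0: 0.52832, 0.38209
  X=1: 0.43083, 0.53073
Sum of the 4 terms: H(X,Y) = 1.8720 bits

Marginal of Y (column sums):
  P(Y=0) = 1/3 + 1/6 = 1/2
  P(Y=1) = 7/54 + 10/27 = 1/2
H(Y) = -[(1/2)·log₂(1/2) + (1/2)·log₂(1/2)]
  = 0.50000 + 0.50000 = 1.0000 bits

H(X|Y) = H(X,Y) - H(Y) = 1.8720 - 1.0000 = 0.8720 bits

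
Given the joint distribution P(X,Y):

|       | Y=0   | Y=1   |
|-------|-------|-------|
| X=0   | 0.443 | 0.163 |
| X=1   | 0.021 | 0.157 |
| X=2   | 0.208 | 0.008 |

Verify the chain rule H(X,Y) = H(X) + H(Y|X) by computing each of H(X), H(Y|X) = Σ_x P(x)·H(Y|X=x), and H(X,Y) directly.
H(X) = 1.3587 bits, H(Y|X) = 0.6516 bits, H(X,Y) = 2.0103 bits

Marginal of X (row sums):
  P(X=0) = 0.443 + 0.163 = 0.606
  P(X=1) = 0.021 + 0.157 = 0.178
  P(X=2) = 0.208 + 0.008 = 0.216
H(X) = -[0.606·log₂(0.606) + 0.178·log₂(0.178) + 0.216·log₂(0.216)]
  = 0.4379 + 0.4432 + 0.4776 = 1.3587 bits

H(Y|X) = Σ_x P(x)·H(Y|X=x):
  X=0: P(X=0) = 0.606, P(Y|X=0) = (443/606, 163/606) → H(Y|X=0) = 0.8400
  X=1: P(X=1) = 0.178, P(Y|X=1) = (21/178, 157/178) → H(Y|X=1) = 0.5235
  X=2: P(X=2) = 0.216, P(Y|X=2) = (26/27, 1/27) → H(Y|X=2) = 0.2285
H(Y|X) = 0.606·0.8400 + 0.178·0.5235 + 0.216·0.2285 = 0.6516 bits

H(X,Y) = -Σ_{x,y} P(x,y) log₂ P(x,y). Per-cell terms -P(x,y)·log₂P(x,y):
  X=0: 0.5204, 0.4266
  X=1: 0.1170, 0.4194
  X=2: 0.4712, 0.0557
Sum of the 6 terms: H(X,Y) = 2.0103 bits

Chain rule check:
  H(X) + H(Y|X) = 1.3587 + 0.6516 = 2.0103 bits
  H(X,Y) = 2.0103 bits
✓ Chain rule verified.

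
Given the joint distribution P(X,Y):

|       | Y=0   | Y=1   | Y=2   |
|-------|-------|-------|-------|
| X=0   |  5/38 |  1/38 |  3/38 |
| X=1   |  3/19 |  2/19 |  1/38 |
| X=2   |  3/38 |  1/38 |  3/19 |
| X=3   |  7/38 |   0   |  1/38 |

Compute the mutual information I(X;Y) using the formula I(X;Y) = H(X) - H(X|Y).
0.2528 bits

I(X;Y) = H(X) - H(X|Y)

Marginal of X (row sums):
  P(X=0) = 5/38 + 1/38 + 3/38 = 9/38
  P(X=1) = 3/19 + 2/19 + 1/38 = 11/38
  P(X=2) = 3/38 + 1/38 + 3/19 = 5/19
  P(X=3) = 7/38 + 0 + 1/38 = 4/19
H(X) = -[(9/38)·log₂(9/38) + (11/38)·log₂(11/38) + (5/19)·log₂(5/19) + (4/19)·log₂(4/19)]
  = 0.49216 + 0.51772 + 0.50684 + 0.47325 = 1.9900 bits

Marginal of Y (column sums):
  P(Y=0) = 5/38 + 3/19 + 3/38 + 7/38 = 21/38
  P(Y=1) = 1/38 + 2/19 + 1/38 + 0 = 3/19
  P(Y=2) = 3/38 + 1/38 + 3/19 + 1/38 = 11/38
H(X|Y) = Σ_y P(y)·H(X|Y=y):
  Y=0: P(Y=0) = 21/38, P(X|Y=0) = (5/21, 2/7, 1/7, 1/3) → H(X|Y=0) = 1.93871
  Y=1: P(Y=1) = 3/19, P(X|Y=1) = (1/6, 2/3, 1/6, 0) → H(X|Y=1) = 1.25163
  Y=2: P(Y=2) = 11/38, P(X|Y=2) = (3/11, 1/11, 6/11, 1/11) → H(X|Y=2) = 1.61719
H(X|Y) = (21/38)·1.93871 + (3/19)·1.25163 + (11/38)·1.61719 = 1.7372 bits

I(X;Y) = H(X) - H(X|Y) = 1.9900 - 1.7372 = 0.2528 bits

Cross-check via I(X;Y) = H(X) + H(Y) - H(X,Y): computing H(Y) from the column sums and H(X,Y) from the 12 cells in the same way gives H(Y) = 1.4110 bits and H(X,Y) = 3.1482 bits, so
I(X;Y) = 1.9900 + 1.4110 - 3.1482 = 0.2528 bits ✓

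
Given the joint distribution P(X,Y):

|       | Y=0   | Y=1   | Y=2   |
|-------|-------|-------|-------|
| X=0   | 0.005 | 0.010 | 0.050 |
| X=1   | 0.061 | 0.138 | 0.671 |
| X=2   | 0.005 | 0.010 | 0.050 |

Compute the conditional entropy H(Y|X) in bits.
0.9807 bits

H(Y|X) = H(X,Y) - H(X)

H(X,Y) = -Σ_{x,y} P(x,y) log₂ P(x,y). Per-cell terms -P(x,y)·log₂P(x,y):
  X=0: 0.038219, 0.066439, 0.216096
  X=1: 0.246138, 0.394302, 0.386238
  X=2: 0.038219, 0.066439, 0.216096
Sum of the 9 terms: H(X,Y) = 1.668186 bits

Marginal of X (row sums):
  P(X=0) = 0.005 + 0.010 + 0.050 = 0.065
  P(X=1) = 0.061 + 0.138 + 0.671 = 0.870
  P(X=2) = 0.005 + 0.010 + 0.050 = 0.065
H(X) = -[0.065·log₂(0.065) + 0.870·log₂(0.870) + 0.065·log₂(0.065)]
  = 0.256322 + 0.174794 + 0.256322 = 0.687438 bits

H(Y|X) = H(X,Y) - H(X) = 1.668186 - 0.687438 = 0.9807 bits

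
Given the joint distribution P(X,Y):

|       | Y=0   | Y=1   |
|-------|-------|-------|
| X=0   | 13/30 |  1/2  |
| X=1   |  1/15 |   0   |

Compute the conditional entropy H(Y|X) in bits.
0.9299 bits

H(Y|X) = H(X,Y) - H(X)

H(X,Y) = -Σ_{x,y} P(x,y) log₂ P(x,y). Per-cell terms -P(x,y)·log₂P(x,y):
  X=0: 0.5228, 0.5000
  X=1: 0.2605, 0.0000
  (cells with P = 0 contribute 0)
Sum of the 4 terms: H(X,Y) = 1.2833 bits

Marginal of X (row sums):
  P(X=0) = 13/30 + 1/2 = 14/15
  P(X=1) = 1/15 + 0 = 1/15
H(X) = -[(14/15)·log₂(14/15) + (1/15)·log₂(1/15)]
  = 0.0929 + 0.2605 = 0.3534 bits

H(Y|X) = H(X,Y) - H(X) = 1.2833 - 0.3534 = 0.9299 bits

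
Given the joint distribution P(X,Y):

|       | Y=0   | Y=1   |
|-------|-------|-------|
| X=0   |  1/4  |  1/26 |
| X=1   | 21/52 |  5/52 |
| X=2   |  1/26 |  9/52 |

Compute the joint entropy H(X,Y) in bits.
2.1527 bits

H(X,Y) = -Σ_{x,y} P(x,y) log₂ P(x,y). Per-cell terms -P(x,y)·log₂P(x,y):
  X=0: 0.50000, 0.18079
  X=1: 0.52828, 0.32486
  X=2: 0.18079, 0.43797
Sum of the 6 terms: H(X,Y) = 2.1527 bits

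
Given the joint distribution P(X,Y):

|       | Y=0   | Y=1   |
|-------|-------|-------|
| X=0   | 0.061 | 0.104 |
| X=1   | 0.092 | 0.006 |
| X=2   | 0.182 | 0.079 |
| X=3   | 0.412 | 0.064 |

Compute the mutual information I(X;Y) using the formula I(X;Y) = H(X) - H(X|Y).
0.1247 bits

I(X;Y) = H(X) - H(X|Y)

Marginal of X (row sums):
  P(X=0) = 0.061 + 0.104 = 0.165
  P(X=1) = 0.092 + 0.006 = 0.098
  P(X=2) = 0.182 + 0.079 = 0.261
  P(X=3) = 0.412 + 0.064 = 0.476
H(X) = -[0.165·log₂(0.165) + 0.098·log₂(0.098) + 0.261·log₂(0.261) + 0.476·log₂(0.476)]
  = 0.42891 + 0.32841 + 0.50579 + 0.50978 = 1.7729 bits

Marginal of Y (column sums):
  P(Y=0) = 0.061 + 0.092 + 0.182 + 0.412 = 0.747
  P(Y=1) = 0.104 + 0.006 + 0.079 + 0.064 = 0.253
H(X|Y) = Σ_y P(y)·H(X|Y=y):
  Y=0: P(Y=0) = 0.747, P(X|Y=0) = (61/747, 92/747, 182/747, 412/747) → H(X|Y=0) = 1.63707
  Y=1: P(Y=1) = 0.253, P(X|Y=1) = (104/253, 6/253, 79/253, 64/253) → H(X|Y=1) = 1.68120
H(X|Y) = 0.747·1.63707 + 0.253·1.68120 = 1.6482 bits

I(X;Y) = H(X) - H(X|Y) = 1.7729 - 1.6482 = 0.1247 bits

Cross-check via I(X;Y) = H(X) + H(Y) - H(X,Y): computing H(Y) from the column sums and H(X,Y) from the 8 cells in the same way gives H(Y) = 0.8160 bits and H(X,Y) = 2.4642 bits, so
I(X;Y) = 1.7729 + 0.8160 - 2.4642 = 0.1247 bits ✓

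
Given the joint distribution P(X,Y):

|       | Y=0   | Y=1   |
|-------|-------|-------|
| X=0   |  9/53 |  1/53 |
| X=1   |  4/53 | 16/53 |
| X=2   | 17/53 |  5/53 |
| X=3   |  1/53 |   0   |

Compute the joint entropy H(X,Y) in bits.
2.3010 bits

H(X,Y) = -Σ_{x,y} P(x,y) log₂ P(x,y). Per-cell terms -P(x,y)·log₂P(x,y):
  X=0: 0.43438, 0.10807
  X=1: 0.28135, 0.52164
  X=2: 0.52618, 0.32132
  X=3: 0.10807, 0.00000
  (cells with P = 0 contribute 0)
Sum of the 8 terms: H(X,Y) = 2.3010 bits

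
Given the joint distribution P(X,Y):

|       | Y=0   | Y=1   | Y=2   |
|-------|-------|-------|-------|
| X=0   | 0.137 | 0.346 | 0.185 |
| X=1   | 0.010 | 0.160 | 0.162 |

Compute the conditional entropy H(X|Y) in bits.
0.8541 bits

H(X|Y) = H(X,Y) - H(Y)

H(X,Y) = -Σ_{x,y} P(x,y) log₂ P(x,y). Per-cell terms -P(x,y)·log₂P(x,y):
  X=0: 0.3929, 0.5298, 0.4504
  X=1: 0.0664, 0.4230, 0.4254
Sum of the 6 terms: H(X,Y) = 2.2879 bits

Marginal of Y (column sums):
  P(Y=0) = 0.137 + 0.010 = 0.147
  P(Y=1) = 0.346 + 0.160 = 0.506
  P(Y=2) = 0.185 + 0.162 = 0.347
H(Y) = -[0.147·log₂(0.147) + 0.506·log₂(0.506) + 0.347·log₂(0.347)]
  = 0.4066 + 0.4973 + 0.5299 = 1.4338 bits

H(X|Y) = H(X,Y) - H(Y) = 2.2879 - 1.4338 = 0.8541 bits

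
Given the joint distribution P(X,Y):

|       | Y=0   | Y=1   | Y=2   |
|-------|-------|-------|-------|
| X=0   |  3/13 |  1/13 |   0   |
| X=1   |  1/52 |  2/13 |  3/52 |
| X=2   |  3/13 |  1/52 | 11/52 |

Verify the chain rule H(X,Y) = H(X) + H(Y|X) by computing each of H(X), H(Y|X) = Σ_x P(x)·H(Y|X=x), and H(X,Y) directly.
H(X) = 1.5262 bits, H(Y|X) = 1.0810 bits, H(X,Y) = 2.6072 bits

Marginal of X (row sums):
  P(X=0) = 3/13 + 1/13 + 0 = 4/13
  P(X=1) = 1/52 + 2/13 + 3/52 = 3/13
  P(X=2) = 3/13 + 1/52 + 11/52 = 6/13
H(X) = -[(4/13)·log₂(4/13) + (3/13)·log₂(3/13) + (6/13)·log₂(6/13)]
  = 0.5232 + 0.4882 + 0.5148 = 1.5262 bits

H(Y|X) = Σ_x P(x)·H(Y|X=x):
  X=0: P(X=0) = 4/13, P(Y|X=0) = (3/4, 1/4, 0) → H(Y|X=0) = 0.8113
  X=1: P(X=1) = 3/13, P(Y|X=1) = (1/12, 2/3, 1/4) → H(Y|X=1) = 1.1887
  X=2: P(X=2) = 6/13, P(Y|X=2) = (1/2, 1/24, 11/24) → H(Y|X=2) = 1.2069
H(Y|X) = (4/13)·0.8113 + (3/13)·1.1887 + (6/13)·1.2069 = 1.0810 bits

H(X,Y) = -Σ_{x,y} P(x,y) log₂ P(x,y). Per-cell terms -P(x,y)·log₂P(x,y):
  X=0: 0.4882, 0.2846, 0.0000
  X=1: 0.1096, 0.4155, 0.2374
  X=2: 0.4882, 0.1096, 0.4741
  (cells with P = 0 contribute 0)
Sum of the 9 terms: H(X,Y) = 2.6072 bits

Chain rule check:
  H(X) + H(Y|X) = 1.5262 + 1.0810 = 2.6072 bits
  H(X,Y) = 2.6072 bits
✓ Chain rule verified.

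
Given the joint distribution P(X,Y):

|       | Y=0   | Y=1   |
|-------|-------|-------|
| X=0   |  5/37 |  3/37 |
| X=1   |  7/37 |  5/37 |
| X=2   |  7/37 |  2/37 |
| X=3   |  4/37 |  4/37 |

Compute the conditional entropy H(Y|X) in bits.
0.9263 bits

H(Y|X) = H(X,Y) - H(X)

H(X,Y) = -Σ_{x,y} P(x,y) log₂ P(x,y). Per-cell terms -P(x,y)·log₂P(x,y):
  X=0: 0.39021, 0.29388
  X=1: 0.45445, 0.39021
  X=2: 0.45445, 0.22754
  X=3: 0.34697, 0.34697
Sum of the 8 terms: H(X,Y) = 2.9047 bits

Marginal of X (row sums):
  P(X=0) = 5/37 + 3/37 = 8/37
  P(X=1) = 7/37 + 5/37 = 12/37
  P(X=2) = 7/37 + 2/37 = 9/37
  P(X=3) = 4/37 + 4/37 = 8/37
H(X) = -[(8/37)·log₂(8/37) + (12/37)·log₂(12/37) + (9/37)·log₂(9/37) + (8/37)·log₂(8/37)]
  = 0.47772 + 0.52686 + 0.49610 + 0.47772 = 1.9784 bits

H(Y|X) = H(X,Y) - H(X) = 2.9047 - 1.9784 = 0.9263 bits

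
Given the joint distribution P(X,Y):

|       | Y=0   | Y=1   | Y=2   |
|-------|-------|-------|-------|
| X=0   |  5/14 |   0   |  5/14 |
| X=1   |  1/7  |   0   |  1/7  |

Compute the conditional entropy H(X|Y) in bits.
0.8631 bits

H(X|Y) = H(X,Y) - H(Y)

H(X,Y) = -Σ_{x,y} P(x,y) log₂ P(x,y). Per-cell terms -P(x,y)·log₂P(x,y):
  X=0: 0.53051, 0.00000, 0.53051
  X=1: 0.40105, 0.00000, 0.40105
  (cells with P = 0 contribute 0)
Sum of the 6 terms: H(X,Y) = 1.8631 bits

Marginal of Y (column sums):
  P(Y=0) = 5/14 + 1/7 = 1/2
  P(Y=1) = 0 + 0 = 0
  P(Y=2) = 5/14 + 1/7 = 1/2
H(Y) = -[(1/2)·log₂(1/2) + (1/2)·log₂(1/2)]   (outcomes with P = 0 contribute 0)
  = 0.50000 + 0.50000 = 1.0000 bits

H(X|Y) = H(X,Y) - H(Y) = 1.8631 - 1.0000 = 0.8631 bits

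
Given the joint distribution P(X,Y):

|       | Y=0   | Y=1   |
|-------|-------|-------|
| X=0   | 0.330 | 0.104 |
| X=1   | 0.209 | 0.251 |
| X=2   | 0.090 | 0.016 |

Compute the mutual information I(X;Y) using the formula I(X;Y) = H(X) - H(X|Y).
0.0845 bits

I(X;Y) = H(X) - H(X|Y)

Marginal of X (row sums):
  P(X=0) = 0.330 + 0.104 = 0.434
  P(X=1) = 0.209 + 0.251 = 0.460
  P(X=2) = 0.090 + 0.016 = 0.106
H(X) = -[0.434·log₂(0.434) + 0.460·log₂(0.460) + 0.106·log₂(0.106)]
  = 0.52264 + 0.51534 + 0.34321 = 1.3812 bits

Marginal of Y (column sums):
  P(Y=0) = 0.330 + 0.209 + 0.090 = 0.629
  P(Y=1) = 0.104 + 0.251 + 0.016 = 0.371
H(X|Y) = Σ_y P(y)·H(X|Y=y):
  Y=0: P(Y=0) = 0.629, P(X|Y=0) = (330/629, 209/629, 90/629) → H(X|Y=0) = 1.41776
  Y=1: P(Y=1) = 0.371, P(X|Y=1) = (104/371, 251/371, 16/371) → H(X|Y=1) = 1.09133
H(X|Y) = 0.629·1.41776 + 0.371·1.09133 = 1.2967 bits

I(X;Y) = H(X) - H(X|Y) = 1.3812 - 1.2967 = 0.0845 bits

Cross-check via I(X;Y) = H(X) + H(Y) - H(X,Y): computing H(Y) from the column sums and H(X,Y) from the 6 cells in the same way gives H(Y) = 0.9514 bits and H(X,Y) = 2.2481 bits, so
I(X;Y) = 1.3812 + 0.9514 - 2.2481 = 0.0845 bits ✓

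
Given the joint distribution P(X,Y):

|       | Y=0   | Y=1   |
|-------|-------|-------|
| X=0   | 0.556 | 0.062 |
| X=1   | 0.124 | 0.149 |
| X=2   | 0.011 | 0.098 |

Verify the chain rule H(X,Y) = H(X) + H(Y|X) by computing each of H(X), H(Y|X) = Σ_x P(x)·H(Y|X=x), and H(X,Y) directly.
H(X) = 1.2890 bits, H(Y|X) = 0.6133 bits, H(X,Y) = 1.9022 bits

Marginal of X (row sums):
  P(X=0) = 0.556 + 0.062 = 0.618
  P(X=1) = 0.124 + 0.149 = 0.273
  P(X=2) = 0.011 + 0.098 = 0.109
H(X) = -[0.618·log₂(0.618) + 0.273·log₂(0.273) + 0.109·log₂(0.109)]
  = 0.42909 + 0.51134 + 0.34854 = 1.2890 bits

H(Y|X) = Σ_x P(x)·H(Y|X=x):
  X=0: P(X=0) = 0.618, P(Y|X=0) = (278/309, 31/309) → H(Y|X=0) = 0.47002
  X=1: P(X=1) = 0.273, P(Y|X=1) = (124/273, 149/273) → H(Y|X=1) = 0.99394
  X=2: P(X=2) = 0.109, P(Y|X=2) = (11/109, 98/109) → H(Y|X=2) = 0.47190
H(Y|X) = 0.618·0.47002 + 0.273·0.99394 + 0.109·0.47190 = 0.6133 bits

H(X,Y) = -Σ_{x,y} P(x,y) log₂ P(x,y). Per-cell terms -P(x,y)·log₂P(x,y):
  X=0: 0.47084, 0.24872
  X=1: 0.37344, 0.40925
  X=2: 0.07157, 0.32841
Sum of the 6 terms: H(X,Y) = 1.9022 bits

Chain rule check:
  H(X) + H(Y|X) = 1.2890 + 0.6133 = 1.9023 bits
  H(X,Y) = 1.9022 bits
✓ Chain rule verified (Δ = 0.0001 is 4-dp rounding noise: each of the three values was rounded independently).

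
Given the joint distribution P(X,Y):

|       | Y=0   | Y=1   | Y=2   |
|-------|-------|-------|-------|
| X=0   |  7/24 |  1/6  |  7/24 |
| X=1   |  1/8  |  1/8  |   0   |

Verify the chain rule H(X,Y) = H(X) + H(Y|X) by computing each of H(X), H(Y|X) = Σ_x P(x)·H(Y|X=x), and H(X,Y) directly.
H(X) = 0.8113 bits, H(Y|X) = 1.4065 bits, H(X,Y) = 2.2178 bits

Marginal of X (row sums):
  P(X=0) = 7/24 + 1/6 + 7/24 = 3/4
  P(X=1) = 1/8 + 1/8 + 0 = 1/4
H(X) = -[(3/4)·log₂(3/4) + (1/4)·log₂(1/4)]
  = 0.3113 + 0.5000 = 0.8113 bits

H(Y|X) = Σ_x P(x)·H(Y|X=x):
  X=0: P(X=0) = 3/4, P(Y|X=0) = (7/18, 2/9, 7/18) → H(Y|X=0) = 1.5420
  X=1: P(X=1) = 1/4, P(Y|X=1) = (1/2, 1/2, 0) → H(Y|X=1) = 1.0000
H(Y|X) = (3/4)·1.5420 + (1/4)·1.0000 = 1.4065 bits

H(X,Y) = -Σ_{x,y} P(x,y) log₂ P(x,y). Per-cell terms -P(x,y)·log₂P(x,y):
  X=0: 0.5185, 0.4308, 0.5185
  X=1: 0.3750, 0.3750, 0.0000
  (cells with P = 0 contribute 0)
Sum of the 6 terms: H(X,Y) = 2.2178 bits

Chain rule check:
  H(X) + H(Y|X) = 0.8113 + 1.4065 = 2.2178 bits
  H(X,Y) = 2.2178 bits
✓ Chain rule verified.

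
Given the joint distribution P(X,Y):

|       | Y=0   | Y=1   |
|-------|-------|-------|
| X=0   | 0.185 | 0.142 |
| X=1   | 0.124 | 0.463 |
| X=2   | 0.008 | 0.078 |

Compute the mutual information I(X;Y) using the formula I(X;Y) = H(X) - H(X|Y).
0.1031 bits

I(X;Y) = H(X) - H(X|Y)

Marginal of X (row sums):
  P(X=0) = 0.185 + 0.142 = 0.327
  P(X=1) = 0.124 + 0.463 = 0.587
  P(X=2) = 0.008 + 0.078 = 0.086
H(X) = -[0.327·log₂(0.327) + 0.587·log₂(0.587) + 0.086·log₂(0.086)]
  = 0.52733 + 0.45115 + 0.30440 = 1.28288 bits

Marginal of Y (column sums):
  P(Y=0) = 0.185 + 0.124 + 0.008 = 0.317
  P(Y=1) = 0.142 + 0.463 + 0.078 = 0.683
H(X|Y) = Σ_y P(y)·H(X|Y=y):
  Y=0: P(Y=0) = 0.317, P(X|Y=0) = (185/317, 124/317, 8/317) → H(X|Y=0) = 1.11709
  Y=1: P(Y=1) = 0.683, P(X|Y=1) = (142/683, 463/683, 78/683) → H(X|Y=1) = 1.20882
H(X|Y) = 0.317·1.11709 + 0.683·1.20882 = 1.17974 bits

I(X;Y) = H(X) - H(X|Y) = 1.28288 - 1.17974 = 0.1031 bits

Cross-check via I(X;Y) = H(X) + H(Y) - H(X,Y): computing H(Y) from the column sums and H(X,Y) from the 6 cells in the same way gives H(Y) = 0.90109 bits and H(X,Y) = 2.08083 bits, so
I(X;Y) = 1.28288 + 0.90109 - 2.08083 = 0.1031 bits ✓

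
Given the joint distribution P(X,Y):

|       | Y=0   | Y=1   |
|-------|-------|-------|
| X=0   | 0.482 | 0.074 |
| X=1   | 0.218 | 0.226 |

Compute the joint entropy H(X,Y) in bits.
1.7494 bits

H(X,Y) = -Σ_{x,y} P(x,y) log₂ P(x,y). Per-cell terms -P(x,y)·log₂P(x,y):
  X=0: 0.507495, 0.277968
  X=1: 0.479077, 0.484907
Sum of the 4 terms: H(X,Y) = 1.7494 bits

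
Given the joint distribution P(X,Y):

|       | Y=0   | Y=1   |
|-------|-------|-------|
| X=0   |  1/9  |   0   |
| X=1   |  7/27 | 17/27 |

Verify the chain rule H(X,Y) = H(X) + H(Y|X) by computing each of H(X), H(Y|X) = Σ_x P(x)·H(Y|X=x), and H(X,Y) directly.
H(X) = 0.5033 bits, H(Y|X) = 0.7741 bits, H(X,Y) = 1.2774 bits

Marginal of X (row sums):
  P(X=0) = 1/9 + 0 = 1/9
  P(X=1) = 7/27 + 17/27 = 8/9
H(X) = -[(1/9)·log₂(1/9) + (8/9)·log₂(8/9)]
  = 0.352214 + 0.151044 = 0.5033 bits

H(Y|X) = Σ_x P(x)·H(Y|X=x):
  X=0: P(X=0) = 1/9, P(Y|X=0) = (1, 0) → H(Y|X=0) = 0.000000
  X=1: P(X=1) = 8/9, P(Y|X=1) = (7/24, 17/24) → H(Y|X=1) = 0.870864
H(Y|X) = (1/9)·0.000000 + (8/9)·0.870864 = 0.7741 bits

H(X,Y) = -Σ_{x,y} P(x,y) log₂ P(x,y). Per-cell terms -P(x,y)·log₂P(x,y):
  X=0: 0.352214, 0.000000
  X=1: 0.504916, 0.420230
  (cells with P = 0 contribute 0)
Sum of the 4 terms: H(X,Y) = 1.2774 bits

Chain rule check:
  H(X) + H(Y|X) = 0.5033 + 0.7741 = 1.2774 bits
  H(X,Y) = 1.2774 bits
✓ Chain rule verified.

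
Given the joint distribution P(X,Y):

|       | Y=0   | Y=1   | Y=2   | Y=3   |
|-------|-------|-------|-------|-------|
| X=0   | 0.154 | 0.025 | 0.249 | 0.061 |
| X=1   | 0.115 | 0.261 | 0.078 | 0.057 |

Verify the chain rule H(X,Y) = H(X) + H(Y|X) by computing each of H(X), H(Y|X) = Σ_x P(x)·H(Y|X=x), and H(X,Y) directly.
H(X) = 0.9997 bits, H(Y|X) = 1.6819 bits, H(X,Y) = 2.6815 bits

Marginal of X (row sums):
  P(X=0) = 0.154 + 0.025 + 0.249 + 0.061 = 0.489
  P(X=1) = 0.115 + 0.261 + 0.078 + 0.057 = 0.511
H(X) = -[0.489·log₂(0.489) + 0.511·log₂(0.511)]
  = 0.504694 + 0.494957 = 0.9997 bits

H(Y|X) = Σ_x P(x)·H(Y|X=x):
  X=0: P(X=0) = 0.489, P(Y|X=0) = (154/489, 25/489, 83/163, 61/489) → H(Y|X=0) = 1.614678
  X=1: P(X=1) = 0.511, P(Y|X=1) = (115/511, 261/511, 78/511, 57/511) → H(Y|X=1) = 1.746199
H(Y|X) = 0.489·1.614678 + 0.511·1.746199 = 1.6819 bits

H(X,Y) = -Σ_{x,y} P(x,y) log₂ P(x,y). Per-cell terms -P(x,y)·log₂P(x,y):
  X=0: 0.415646, 0.133048, 0.499440, 0.246138
  X=1: 0.358834, 0.505786, 0.287070, 0.235575
Sum of the 8 terms: H(X,Y) = 2.6815 bits

Chain rule check:
  H(X) + H(Y|X) = 0.9997 + 1.6819 = 2.6816 bits
  H(X,Y) = 2.6815 bits
✓ Chain rule verified (Δ = 0.0001 is 4-dp rounding noise: each of the three values was rounded independently).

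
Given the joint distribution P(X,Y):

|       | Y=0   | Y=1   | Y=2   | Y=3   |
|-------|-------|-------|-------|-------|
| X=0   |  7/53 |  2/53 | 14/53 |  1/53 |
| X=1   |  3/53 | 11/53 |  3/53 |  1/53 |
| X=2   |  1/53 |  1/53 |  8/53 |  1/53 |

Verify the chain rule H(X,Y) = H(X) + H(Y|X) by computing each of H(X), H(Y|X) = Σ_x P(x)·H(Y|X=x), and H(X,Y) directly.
H(X) = 1.5175 bits, H(Y|X) = 1.4459 bits, H(X,Y) = 2.9634 bits

Marginal of X (row sums):
  P(X=0) = 7/53 + 2/53 + 14/53 + 1/53 = 24/53
  P(X=1) = 3/53 + 11/53 + 3/53 + 1/53 = 18/53
  P(X=2) = 1/53 + 1/53 + 8/53 + 1/53 = 11/53
H(X) = -[(24/53)·log₂(24/53) + (18/53)·log₂(18/53) + (11/53)·log₂(11/53)]
  = 0.51757 + 0.52913 + 0.47082 = 1.5175 bits

H(Y|X) = Σ_x P(x)·H(Y|X=x):
  X=0: P(X=0) = 24/53, P(Y|X=0) = (7/24, 1/12, 7/12, 1/24) → H(Y|X=0) = 1.46186
  X=1: P(X=1) = 18/53, P(Y|X=1) = (1/6, 11/18, 1/6, 1/18) → H(Y|X=1) = 1.52751
  X=2: P(X=2) = 11/53, P(Y|X=2) = (1/11, 1/11, 8/11, 1/11) → H(Y|X=2) = 1.27761
H(Y|X) = (24/53)·1.46186 + (18/53)·1.52751 + (11/53)·1.27761 = 1.4459 bits

H(X,Y) = -Σ_{x,y} P(x,y) log₂ P(x,y). Per-cell terms -P(x,y)·log₂P(x,y):
  X=0: 0.38574, 0.17841, 0.50732, 0.10807
  X=1: 0.23451, 0.47082, 0.23451, 0.10807
  X=2: 0.10807, 0.10807, 0.41176, 0.10807
Sum of the 12 terms: H(X,Y) = 2.9634 bits

Chain rule check:
  H(X) + H(Y|X) = 1.5175 + 1.4459 = 2.9634 bits
  H(X,Y) = 2.9634 bits
✓ Chain rule verified.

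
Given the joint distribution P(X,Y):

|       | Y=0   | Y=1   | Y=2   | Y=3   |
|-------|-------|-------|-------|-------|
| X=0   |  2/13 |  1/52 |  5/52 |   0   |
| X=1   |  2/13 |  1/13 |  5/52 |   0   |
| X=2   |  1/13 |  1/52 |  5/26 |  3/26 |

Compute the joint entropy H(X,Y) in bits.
3.0860 bits

H(X,Y) = -Σ_{x,y} P(x,y) log₂ P(x,y). Per-cell terms -P(x,y)·log₂P(x,y):
  X=0: 0.415452, 0.109624, 0.324857, 0.000000
  X=1: 0.415452, 0.284649, 0.324857, 0.000000
  X=2: 0.284649, 0.109624, 0.457406, 0.359478
  (cells with P = 0 contribute 0)
Sum of the 12 terms: H(X,Y) = 3.0860 bits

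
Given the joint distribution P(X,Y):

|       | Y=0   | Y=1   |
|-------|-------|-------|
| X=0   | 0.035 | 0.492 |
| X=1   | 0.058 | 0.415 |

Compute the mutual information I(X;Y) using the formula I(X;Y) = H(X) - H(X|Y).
0.0068 bits

I(X;Y) = H(X) - H(X|Y)

Marginal of X (row sums):
  P(X=0) = 0.035 + 0.492 = 0.527
  P(X=1) = 0.058 + 0.415 = 0.473
H(X) = -[0.527·log₂(0.527) + 0.473·log₂(0.473)]
  = 0.4870 + 0.5109 = 0.9979 bits

Marginal of Y (column sums):
  P(Y=0) = 0.035 + 0.058 = 0.093
  P(Y=1) = 0.492 + 0.415 = 0.907
H(X|Y) = Σ_y P(y)·H(X|Y=y):
  Y=0: P(Y=0) = 0.093, P(X|Y=0) = (35/93, 58/93) → H(X|Y=0) = 0.9554
  Y=1: P(Y=1) = 0.907, P(X|Y=1) = (492/907, 415/907) → H(X|Y=1) = 0.9948
H(X|Y) = 0.093·0.9554 + 0.907·0.9948 = 0.9911 bits

I(X;Y) = H(X) - H(X|Y) = 0.9979 - 0.9911 = 0.0068 bits

Cross-check via I(X;Y) = H(X) + H(Y) - H(X,Y): computing H(Y) from the column sums and H(X,Y) from the 4 cells in the same way gives H(Y) = 0.4464 bits and H(X,Y) = 1.4375 bits, so
I(X;Y) = 0.9979 + 0.4464 - 1.4375 = 0.0068 bits ✓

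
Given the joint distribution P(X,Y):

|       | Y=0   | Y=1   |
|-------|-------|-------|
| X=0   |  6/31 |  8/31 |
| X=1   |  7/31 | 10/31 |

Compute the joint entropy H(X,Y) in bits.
1.9742 bits

H(X,Y) = -Σ_{x,y} P(x,y) log₂ P(x,y). Per-cell terms -P(x,y)·log₂P(x,y):
  X=0: 0.4586, 0.5043
  X=1: 0.4848, 0.5265
Sum of the 4 terms: H(X,Y) = 1.9742 bits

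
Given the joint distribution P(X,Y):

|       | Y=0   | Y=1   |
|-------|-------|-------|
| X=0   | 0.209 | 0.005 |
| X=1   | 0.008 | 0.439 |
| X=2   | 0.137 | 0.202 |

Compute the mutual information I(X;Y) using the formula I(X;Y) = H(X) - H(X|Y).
0.5155 bits

I(X;Y) = H(X) - H(X|Y)

Marginal of X (row sums):
  P(X=0) = 0.209 + 0.005 = 0.214
  P(X=1) = 0.008 + 0.439 = 0.447
  P(X=2) = 0.137 + 0.202 = 0.339
H(X) = -[0.214·log₂(0.214) + 0.447·log₂(0.447) + 0.339·log₂(0.339)]
  = 0.47600 + 0.51926 + 0.52906 = 1.5243 bits

Marginal of Y (column sums):
  P(Y=0) = 0.209 + 0.008 + 0.137 = 0.354
  P(Y=1) = 0.005 + 0.439 + 0.202 = 0.646
H(X|Y) = Σ_y P(y)·H(X|Y=y):
  Y=0: P(Y=0) = 0.354, P(X|Y=0) = (209/354, 4/177, 137/354) → H(X|Y=0) = 1.10244
  Y=1: P(Y=1) = 0.646, P(X|Y=1) = (5/646, 439/646, 101/323) → H(X|Y=1) = 0.95746
H(X|Y) = 0.354·1.10244 + 0.646·0.95746 = 1.0088 bits

I(X;Y) = H(X) - H(X|Y) = 1.5243 - 1.0088 = 0.5155 bits

Cross-check via I(X;Y) = H(X) + H(Y) - H(X,Y): computing H(Y) from the column sums and H(X,Y) from the 6 cells in the same way gives H(Y) = 0.9376 bits and H(X,Y) = 1.9464 bits, so
I(X;Y) = 1.5243 + 0.9376 - 1.9464 = 0.5155 bits ✓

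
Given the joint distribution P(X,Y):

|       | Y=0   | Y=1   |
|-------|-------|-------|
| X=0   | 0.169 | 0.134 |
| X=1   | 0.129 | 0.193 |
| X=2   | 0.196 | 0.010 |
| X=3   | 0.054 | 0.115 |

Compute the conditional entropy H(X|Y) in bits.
1.7813 bits

H(X|Y) = H(X,Y) - H(Y)

H(X,Y) = -Σ_{x,y} P(x,y) log₂ P(x,y). Per-cell terms -P(x,y)·log₂P(x,y):
  X=0: 0.4334689, 0.3885591
  X=1: 0.3811379, 0.4580522
  X=2: 0.4608106, 0.0664386
  X=3: 0.2273884, 0.3588338
Sum of the 8 terms: H(X,Y) = 2.7746895 bits

Marginal of Y (column sums):
  P(Y=0) = 0.169 + 0.129 + 0.196 + 0.054 = 0.548
  P(Y=1) = 0.134 + 0.193 + 0.010 + 0.115 = 0.452
H(Y) = -[0.548·log₂(0.548) + 0.452·log₂(0.452)]
  = 0.4755282 + 0.5178136 = 0.9933418 bits

H(X|Y) = H(X,Y) - H(Y) = 2.7746895 - 0.9933418 = 1.7813 bits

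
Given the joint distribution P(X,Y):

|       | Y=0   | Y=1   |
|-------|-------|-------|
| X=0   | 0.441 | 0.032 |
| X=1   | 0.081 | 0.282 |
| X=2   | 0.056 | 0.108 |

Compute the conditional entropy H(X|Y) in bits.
1.0858 bits

H(X|Y) = H(X,Y) - H(Y)

H(X,Y) = -Σ_{x,y} P(x,y) log₂ P(x,y). Per-cell terms -P(x,y)·log₂P(x,y):
  X=0: 0.520887, 0.158905
  X=1: 0.293701, 0.514998
  X=2: 0.232872, 0.346777
Sum of the 6 terms: H(X,Y) = 2.06814 bits

Marginal of Y (column sums):
  P(Y=0) = 0.441 + 0.081 + 0.056 = 0.578
  P(Y=1) = 0.032 + 0.282 + 0.108 = 0.422
H(Y) = -[0.578·log₂(0.578) + 0.422·log₂(0.422)]
  = 0.457116 + 0.525257 = 0.98237 bits

H(X|Y) = H(X,Y) - H(Y) = 2.06814 - 0.98237 = 1.0858 bits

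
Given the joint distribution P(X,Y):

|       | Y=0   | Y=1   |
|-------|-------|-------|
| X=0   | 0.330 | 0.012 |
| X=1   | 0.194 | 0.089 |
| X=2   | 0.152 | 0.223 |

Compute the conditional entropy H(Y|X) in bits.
0.6945 bits

H(Y|X) = H(X,Y) - H(X)

H(X,Y) = -Σ_{x,y} P(x,y) log₂ P(x,y). Per-cell terms -P(x,y)·log₂P(x,y):
  X=0: 0.5278, 0.0766
  X=1: 0.4590, 0.3106
  X=2: 0.4131, 0.4828
Sum of the 6 terms: H(X,Y) = 2.2699 bits

Marginal of X (row sums):
  P(X=0) = 0.330 + 0.012 = 0.342
  P(X=1) = 0.194 + 0.089 = 0.283
  P(X=2) = 0.152 + 0.223 = 0.375
H(X) = -[0.342·log₂(0.342) + 0.283·log₂(0.283) + 0.375·log₂(0.375)]
  = 0.5294 + 0.5154 + 0.5306 = 1.5754 bits

H(Y|X) = H(X,Y) - H(X) = 2.2699 - 1.5754 = 0.6945 bits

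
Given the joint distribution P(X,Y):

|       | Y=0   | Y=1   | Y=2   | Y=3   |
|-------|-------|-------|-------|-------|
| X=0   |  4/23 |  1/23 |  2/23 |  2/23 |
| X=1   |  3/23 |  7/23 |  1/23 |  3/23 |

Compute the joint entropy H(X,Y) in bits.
2.7339 bits

H(X,Y) = -Σ_{x,y} P(x,y) log₂ P(x,y). Per-cell terms -P(x,y)·log₂P(x,y):
  X=0: 0.438880, 0.196677, 0.306397, 0.306397
  X=1: 0.383296, 0.522324, 0.196677, 0.383296
Sum of the 8 terms: H(X,Y) = 2.7339 bits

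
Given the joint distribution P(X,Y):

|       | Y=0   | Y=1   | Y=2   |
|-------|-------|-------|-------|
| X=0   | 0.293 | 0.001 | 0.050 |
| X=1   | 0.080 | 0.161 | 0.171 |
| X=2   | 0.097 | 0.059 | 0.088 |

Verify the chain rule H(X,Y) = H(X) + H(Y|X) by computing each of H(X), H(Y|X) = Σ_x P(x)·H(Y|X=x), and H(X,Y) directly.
H(X) = 1.5532 bits, H(Y|X) = 1.2191 bits, H(X,Y) = 2.7723 bits

Marginal of X (row sums):
  P(X=0) = 0.293 + 0.001 + 0.050 = 0.344
  P(X=1) = 0.080 + 0.161 + 0.171 = 0.412
  P(X=2) = 0.097 + 0.059 + 0.088 = 0.244
H(X) = -[0.344·log₂(0.344) + 0.412·log₂(0.412) + 0.244·log₂(0.244)]
  = 0.529595 + 0.527065 + 0.496551 = 1.5532 bits

H(Y|X) = Σ_x P(x)·H(Y|X=x):
  X=0: P(X=0) = 0.344, P(Y|X=0) = (293/344, 1/344, 25/172) → H(Y|X=0) = 0.626100
  X=1: P(X=1) = 0.412, P(Y|X=1) = (20/103, 161/412, 171/412) → H(Y|X=1) = 1.515421
  X=2: P(X=2) = 0.244, P(Y|X=2) = (97/244, 59/244, 22/61) → H(Y|X=2) = 1.554928
H(Y|X) = 0.344·0.626100 + 0.412·1.515421 + 0.244·1.554928 = 1.2191 bits

H(X,Y) = -Σ_{x,y} P(x,y) log₂ P(x,y). Per-cell terms -P(x,y)·log₂P(x,y):
  X=0: 0.518911, 0.009966, 0.216096
  X=1: 0.291508, 0.424214, 0.435696
  X=2: 0.326490, 0.240905, 0.308559
Sum of the 9 terms: H(X,Y) = 2.7723 bits

Chain rule check:
  H(X) + H(Y|X) = 1.5532 + 1.2191 = 2.7723 bits
  H(X,Y) = 2.7723 bits
✓ Chain rule verified.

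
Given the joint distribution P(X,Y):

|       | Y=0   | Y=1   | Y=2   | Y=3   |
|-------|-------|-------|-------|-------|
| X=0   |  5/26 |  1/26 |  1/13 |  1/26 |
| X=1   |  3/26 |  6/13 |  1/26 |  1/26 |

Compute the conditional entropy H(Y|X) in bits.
1.4089 bits

H(Y|X) = H(X,Y) - H(X)

H(X,Y) = -Σ_{x,y} P(x,y) log₂ P(x,y). Per-cell terms -P(x,y)·log₂P(x,y):
  X=0: 0.4574, 0.1808, 0.2846, 0.1808
  X=1: 0.3595, 0.5148, 0.1808, 0.1808
Sum of the 8 terms: H(X,Y) = 2.3395 bits

Marginal of X (row sums):
  P(X=0) = 5/26 + 1/26 + 1/13 + 1/26 = 9/26
  P(X=1) = 3/26 + 6/13 + 1/26 + 1/26 = 17/26
H(X) = -[(9/26)·log₂(9/26) + (17/26)·log₂(17/26)]
  = 0.5298 + 0.4008 = 0.9306 bits

H(Y|X) = H(X,Y) - H(X) = 2.3395 - 0.9306 = 1.4089 bits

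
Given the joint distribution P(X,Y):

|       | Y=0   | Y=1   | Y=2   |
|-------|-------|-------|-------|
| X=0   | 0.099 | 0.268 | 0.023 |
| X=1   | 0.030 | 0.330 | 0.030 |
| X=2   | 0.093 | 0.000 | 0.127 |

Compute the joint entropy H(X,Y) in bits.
2.4927 bits

H(X,Y) = -Σ_{x,y} P(x,y) log₂ P(x,y). Per-cell terms -P(x,y)·log₂P(x,y):
  X=0: 0.33031, 0.50912, 0.12517
  X=1: 0.15177, 0.52782, 0.15177
  X=2: 0.31868, 0.00000, 0.37809
  (cells with P = 0 contribute 0)
Sum of the 9 terms: H(X,Y) = 2.4927 bits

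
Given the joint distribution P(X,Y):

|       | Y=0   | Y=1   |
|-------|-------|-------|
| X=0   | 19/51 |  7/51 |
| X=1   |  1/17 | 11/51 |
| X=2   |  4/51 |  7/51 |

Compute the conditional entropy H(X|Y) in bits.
1.3232 bits

H(X|Y) = H(X,Y) - H(Y)

H(X,Y) = -Σ_{x,y} P(x,y) log₂ P(x,y). Per-cell terms -P(x,y)·log₂P(x,y):
  X=0: 0.5306953, 0.3932450
  X=1: 0.2404390, 0.4773124
  X=2: 0.2880334, 0.3932450
Sum of the 6 terms: H(X,Y) = 2.322970 bits

Marginal of Y (column sums):
  P(Y=0) = 19/51 + 1/17 + 4/51 = 26/51
  P(Y=1) = 7/51 + 11/51 + 7/51 = 25/51
H(Y) = -[(26/51)·log₂(26/51) + (25/51)·log₂(25/51)]
  = 0.4955221 + 0.5042006 = 0.999723 bits

H(X|Y) = H(X,Y) - H(Y) = 2.322970 - 0.999723 = 1.3232 bits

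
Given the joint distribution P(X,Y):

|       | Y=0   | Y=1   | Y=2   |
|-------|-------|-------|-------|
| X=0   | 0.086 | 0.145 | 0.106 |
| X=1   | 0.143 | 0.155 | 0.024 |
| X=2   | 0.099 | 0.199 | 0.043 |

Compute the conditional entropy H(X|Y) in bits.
1.5220 bits

H(X|Y) = H(X,Y) - H(Y)

H(X,Y) = -Σ_{x,y} P(x,y) log₂ P(x,y). Per-cell terms -P(x,y)·log₂P(x,y):
  X=0: 0.30440, 0.40395, 0.34321
  X=1: 0.40125, 0.41690, 0.12914
  X=2: 0.33031, 0.46350, 0.19520
Sum of the 9 terms: H(X,Y) = 2.98786 bits

Marginal of Y (column sums):
  P(Y=0) = 0.086 + 0.143 + 0.099 = 0.328
  P(Y=1) = 0.145 + 0.155 + 0.199 = 0.499
  P(Y=2) = 0.106 + 0.024 + 0.043 = 0.173
H(Y) = -[0.328·log₂(0.328) + 0.499·log₂(0.499) + 0.173·log₂(0.173)]
  = 0.52750 + 0.50044 + 0.43789 = 1.46583 bits

H(X|Y) = H(X,Y) - H(Y) = 2.98786 - 1.46583 = 1.5220 bits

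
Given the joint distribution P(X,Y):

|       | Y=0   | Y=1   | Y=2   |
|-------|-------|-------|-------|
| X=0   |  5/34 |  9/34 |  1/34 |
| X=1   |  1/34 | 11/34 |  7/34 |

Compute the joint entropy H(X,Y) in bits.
2.2097 bits

H(X,Y) = -Σ_{x,y} P(x,y) log₂ P(x,y). Per-cell terms -P(x,y)·log₂P(x,y):
  X=0: 0.40670, 0.50758, 0.14963
  X=1: 0.14963, 0.52672, 0.46943
Sum of the 6 terms: H(X,Y) = 2.2097 bits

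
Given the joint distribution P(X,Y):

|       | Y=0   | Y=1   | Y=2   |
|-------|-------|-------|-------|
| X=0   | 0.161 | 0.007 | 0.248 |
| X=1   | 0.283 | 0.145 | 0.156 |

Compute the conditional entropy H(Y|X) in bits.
1.3311 bits

H(Y|X) = H(X,Y) - H(X)

H(X,Y) = -Σ_{x,y} P(x,y) log₂ P(x,y). Per-cell terms -P(x,y)·log₂P(x,y):
  X=0: 0.424214, 0.050109, 0.498874
  X=1: 0.515379, 0.403952, 0.418140
Sum of the 6 terms: H(X,Y) = 2.31067 bits

Marginal of X (row sums):
  P(X=0) = 0.161 + 0.007 + 0.248 = 0.416
  P(X=1) = 0.283 + 0.145 + 0.156 = 0.584
H(X) = -[0.416·log₂(0.416) + 0.584·log₂(0.584)]
  = 0.526383 + 0.453160 = 0.97954 bits

H(Y|X) = H(X,Y) - H(X) = 2.31067 - 0.97954 = 1.3311 bits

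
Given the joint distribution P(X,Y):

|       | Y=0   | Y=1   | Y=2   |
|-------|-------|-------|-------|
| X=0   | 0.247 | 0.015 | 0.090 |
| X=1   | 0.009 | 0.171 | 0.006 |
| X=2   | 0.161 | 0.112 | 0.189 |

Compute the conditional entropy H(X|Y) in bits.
1.1124 bits

H(X|Y) = H(X,Y) - H(Y)

H(X,Y) = -Σ_{x,y} P(x,y) log₂ P(x,y). Per-cell terms -P(x,y)·log₂P(x,y):
  X=0: 0.49830, 0.09088, 0.31265
  X=1: 0.06116, 0.43570, 0.04428
  X=2: 0.42421, 0.35374, 0.45427
Sum of the 9 terms: H(X,Y) = 2.6752 bits

Marginal of Y (column sums):
  P(Y=0) = 0.247 + 0.009 + 0.161 = 0.417
  P(Y=1) = 0.015 + 0.171 + 0.112 = 0.298
  P(Y=2) = 0.090 + 0.006 + 0.189 = 0.285
H(Y) = -[0.417·log₂(0.417) + 0.298·log₂(0.298) + 0.285·log₂(0.285)]
  = 0.52620 + 0.52049 + 0.51613 = 1.5628 bits

H(X|Y) = H(X,Y) - H(Y) = 2.6752 - 1.5628 = 1.1124 bits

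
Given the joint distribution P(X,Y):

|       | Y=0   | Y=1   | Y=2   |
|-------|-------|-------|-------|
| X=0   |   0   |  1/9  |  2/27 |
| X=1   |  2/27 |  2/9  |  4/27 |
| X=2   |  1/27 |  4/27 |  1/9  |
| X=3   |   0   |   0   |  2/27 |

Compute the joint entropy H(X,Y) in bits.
3.0134 bits

H(X,Y) = -Σ_{x,y} P(x,y) log₂ P(x,y). Per-cell terms -P(x,y)·log₂P(x,y):
  X=0: 0.00000, 0.35221, 0.27814
  X=1: 0.27814, 0.48221, 0.40813
  X=2: 0.17611, 0.40813, 0.35221
  X=3: 0.00000, 0.00000, 0.27814
  (cells with P = 0 contribute 0)
Sum of the 12 terms: H(X,Y) = 3.0134 bits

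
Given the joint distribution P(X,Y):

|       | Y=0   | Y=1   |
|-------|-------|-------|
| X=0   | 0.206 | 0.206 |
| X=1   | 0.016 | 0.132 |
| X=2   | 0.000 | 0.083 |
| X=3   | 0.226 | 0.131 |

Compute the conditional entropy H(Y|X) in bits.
0.8237 bits

H(Y|X) = H(X,Y) - H(X)

H(X,Y) = -Σ_{x,y} P(x,y) log₂ P(x,y). Per-cell terms -P(x,y)·log₂P(x,y):
  X=0: 0.46953, 0.46953
  X=1: 0.09545, 0.38562
  X=2: 0.00000, 0.29803
  X=3: 0.48491, 0.38414
  (cells with P = 0 contribute 0)
Sum of the 8 terms: H(X,Y) = 2.5872 bits

Marginal of X (row sums):
  P(X=0) = 0.206 + 0.206 = 0.412
  P(X=1) = 0.016 + 0.132 = 0.148
  P(X=2) = 0.000 + 0.083 = 0.083
  P(X=3) = 0.226 + 0.131 = 0.357
H(X) = -[0.412·log₂(0.412) + 0.148·log₂(0.148) + 0.083·log₂(0.083) + 0.357·log₂(0.357)]
  = 0.52706 + 0.40794 + 0.29803 + 0.53050 = 1.7635 bits

H(Y|X) = H(X,Y) - H(X) = 2.5872 - 1.7635 = 0.8237 bits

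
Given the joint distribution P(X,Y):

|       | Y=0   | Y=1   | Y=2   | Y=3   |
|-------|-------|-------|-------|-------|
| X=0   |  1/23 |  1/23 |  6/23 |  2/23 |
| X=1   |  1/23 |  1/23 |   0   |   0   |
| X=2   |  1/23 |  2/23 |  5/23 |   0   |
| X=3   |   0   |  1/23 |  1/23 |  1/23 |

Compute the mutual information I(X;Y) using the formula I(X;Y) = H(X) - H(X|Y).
0.3064 bits

I(X;Y) = H(X) - H(X|Y)

Marginal of X (row sums):
  P(X=0) = 1/23 + 1/23 + 6/23 + 2/23 = 10/23
  P(X=1) = 1/23 + 1/23 + 0 + 0 = 2/23
  P(X=2) = 1/23 + 2/23 + 5/23 + 0 = 8/23
  P(X=3) = 0 + 1/23 + 1/23 + 1/23 = 3/23
H(X) = -[(10/23)·log₂(10/23) + (2/23)·log₂(2/23) + (8/23)·log₂(8/23) + (3/23)·log₂(3/23)]
  = 0.5224495 + 0.3063967 + 0.5299346 + 0.3832956 = 1.742076 bits

Marginal of Y (column sums):
  P(Y=0) = 1/23 + 1/23 + 1/23 + 0 = 3/23
  P(Y=1) = 1/23 + 1/23 + 2/23 + 1/23 = 5/23
  P(Y=2) = 6/23 + 0 + 5/23 + 1/23 = 12/23
  P(Y=3) = 2/23 + 0 + 0 + 1/23 = 3/23
H(X|Y) = Σ_y P(y)·H(X|Y=y):
  Y=0: P(Y=0) = 3/23, P(X|Y=0) = (1/3, 1/3, 1/3, 0) → H(X|Y=0) = 1.5849625
  Y=1: P(Y=1) = 5/23, P(X|Y=1) = (1/5, 1/5, 2/5, 1/5) → H(X|Y=1) = 1.9219281
  Y=2: P(Y=2) = 12/23, P(X|Y=2) = (1/2, 0, 5/12, 1/12) → H(X|Y=2) = 1.3250112
  Y=3: P(Y=3) = 3/23, P(X|Y=3) = (2/3, 0, 0, 1/3) → H(X|Y=3) = 0.9182958
H(X|Y) = (3/23)·1.5849625 + (5/23)·1.9219281 + (12/23)·1.3250112 + (3/23)·0.9182958 = 1.435633 bits

I(X;Y) = H(X) - H(X|Y) = 1.742076 - 1.435633 = 0.3064 bits

Cross-check via I(X;Y) = H(X) + H(Y) - H(X,Y): computing H(Y) from the column sums and H(X,Y) from the 16 cells in the same way gives H(Y) = 1.734911 bits and H(X,Y) = 3.170544 bits, so
I(X;Y) = 1.742076 + 1.734911 - 3.170544 = 0.3064 bits ✓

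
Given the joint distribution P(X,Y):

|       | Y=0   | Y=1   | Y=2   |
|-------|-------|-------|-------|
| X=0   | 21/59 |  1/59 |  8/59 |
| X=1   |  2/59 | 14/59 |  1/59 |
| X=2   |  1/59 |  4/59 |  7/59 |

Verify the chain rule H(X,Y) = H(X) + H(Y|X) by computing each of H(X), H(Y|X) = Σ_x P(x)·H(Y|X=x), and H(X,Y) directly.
H(X) = 1.4807 bits, H(Y|X) = 1.0258 bits, H(X,Y) = 2.5065 bits

Marginal of X (row sums):
  P(X=0) = 21/59 + 1/59 + 8/59 = 30/59
  P(X=1) = 2/59 + 14/59 + 1/59 = 17/59
  P(X=2) = 1/59 + 4/59 + 7/59 = 12/59
H(X) = -[(30/59)·log₂(30/59) + (17/59)·log₂(17/59) + (12/59)·log₂(12/59)]
  = 0.4961 + 0.5173 + 0.4673 = 1.4807 bits

H(Y|X) = Σ_x P(x)·H(Y|X=x):
  X=0: P(X=0) = 30/59, P(Y|X=0) = (7/10, 1/30, 4/15) → H(Y|X=0) = 1.0323
  X=1: P(X=1) = 17/59, P(Y|X=1) = (2/17, 14/17, 1/17) → H(Y|X=1) = 0.8343
  X=2: P(X=2) = 12/59, P(Y|X=2) = (1/12, 1/3, 7/12) → H(Y|X=2) = 1.2807
H(Y|X) = (30/59)·1.0323 + (17/59)·0.8343 + (12/59)·1.2807 = 1.0258 bits

H(X,Y) = -Σ_{x,y} P(x,y) log₂ P(x,y). Per-cell terms -P(x,y)·log₂P(x,y):
  X=0: 0.5305, 0.0997, 0.3909
  X=1: 0.1655, 0.4924, 0.0997
  X=2: 0.0997, 0.2632, 0.3649
Sum of the 9 terms: H(X,Y) = 2.5065 bits

Chain rule check:
  H(X) + H(Y|X) = 1.4807 + 1.0258 = 2.5065 bits
  H(X,Y) = 2.5065 bits
✓ Chain rule verified.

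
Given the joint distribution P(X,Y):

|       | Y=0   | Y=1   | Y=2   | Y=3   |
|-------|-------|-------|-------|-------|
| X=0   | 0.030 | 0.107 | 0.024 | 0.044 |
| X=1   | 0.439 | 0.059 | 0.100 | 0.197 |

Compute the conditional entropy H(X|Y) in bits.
0.5698 bits

H(X|Y) = H(X,Y) - H(Y)

H(X,Y) = -Σ_{x,y} P(x,y) log₂ P(x,y). Per-cell terms -P(x,y)·log₂P(x,y):
  X=0: 0.15177, 0.34500, 0.12914, 0.19828
  X=1: 0.52140, 0.24091, 0.33219, 0.46172
Sum of the 8 terms: H(X,Y) = 2.3804 bits

Marginal of Y (column sums):
  P(Y=0) = 0.030 + 0.439 = 0.469
  P(Y=1) = 0.107 + 0.059 = 0.166
  P(Y=2) = 0.024 + 0.100 = 0.124
  P(Y=3) = 0.044 + 0.197 = 0.241
H(Y) = -[0.469·log₂(0.469) + 0.166·log₂(0.166) + 0.124·log₂(0.124) + 0.241·log₂(0.241)]
  = 0.51231 + 0.43006 + 0.37344 + 0.49475 = 1.8106 bits

H(X|Y) = H(X,Y) - H(Y) = 2.3804 - 1.8106 = 0.5698 bits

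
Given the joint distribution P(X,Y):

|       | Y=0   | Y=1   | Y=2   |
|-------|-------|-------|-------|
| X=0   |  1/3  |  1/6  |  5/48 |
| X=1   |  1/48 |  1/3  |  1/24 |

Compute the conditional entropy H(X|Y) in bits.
0.6993 bits

H(X|Y) = H(X,Y) - H(Y)

H(X,Y) = -Σ_{x,y} P(x,y) log₂ P(x,y). Per-cell terms -P(x,y)·log₂P(x,y):
  X=0: 0.52832, 0.43083, 0.33990
  X=1: 0.11635, 0.52832, 0.19104
Sum of the 6 terms: H(X,Y) = 2.13476 bits

Marginal of Y (column sums):
  P(Y=0) = 1/3 + 1/48 = 17/48
  P(Y=1) = 1/6 + 1/3 = 1/2
  P(Y=2) = 5/48 + 1/24 = 7/48
H(Y) = -[(17/48)·log₂(17/48) + (1/2)·log₂(1/2) + (7/48)·log₂(7/48)]
  = 0.53036 + 0.50000 + 0.40507 = 1.43543 bits

H(X|Y) = H(X,Y) - H(Y) = 2.13476 - 1.43543 = 0.6993 bits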